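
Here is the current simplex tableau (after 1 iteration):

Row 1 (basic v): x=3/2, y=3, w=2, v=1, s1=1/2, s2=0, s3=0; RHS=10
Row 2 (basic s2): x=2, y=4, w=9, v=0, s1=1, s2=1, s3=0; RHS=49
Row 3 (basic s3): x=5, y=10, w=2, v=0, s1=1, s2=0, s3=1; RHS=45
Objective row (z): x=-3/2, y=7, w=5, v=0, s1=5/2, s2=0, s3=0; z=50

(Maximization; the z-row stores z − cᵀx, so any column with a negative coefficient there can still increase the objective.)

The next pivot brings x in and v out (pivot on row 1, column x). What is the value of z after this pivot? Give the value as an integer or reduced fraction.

Minimum ratio for x: 10/(3/2) = 20/3.
z changes by −(z-row coeff of x)·ratio = −(-3/2)·(20/3) = 10.
New z = 50 + 10 = 60.

60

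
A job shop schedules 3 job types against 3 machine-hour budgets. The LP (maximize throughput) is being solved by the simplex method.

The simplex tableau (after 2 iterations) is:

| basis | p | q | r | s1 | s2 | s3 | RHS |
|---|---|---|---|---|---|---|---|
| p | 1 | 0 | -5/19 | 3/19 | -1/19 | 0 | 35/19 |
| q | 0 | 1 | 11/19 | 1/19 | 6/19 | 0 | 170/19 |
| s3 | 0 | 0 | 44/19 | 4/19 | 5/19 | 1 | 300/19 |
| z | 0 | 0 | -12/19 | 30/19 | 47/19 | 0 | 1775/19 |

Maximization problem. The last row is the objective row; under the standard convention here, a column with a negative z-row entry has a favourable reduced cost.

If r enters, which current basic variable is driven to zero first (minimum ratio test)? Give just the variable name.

Ratios: row 1 (p): entry -5/19 ≤ 0, skip; row 2 (q): (170/19)/(11/19) = 170/11; row 3 (s3): (300/19)/(44/19) = 75/11.
Minimum ratio 75/11 is in the s3 row, so s3 leaves.

s3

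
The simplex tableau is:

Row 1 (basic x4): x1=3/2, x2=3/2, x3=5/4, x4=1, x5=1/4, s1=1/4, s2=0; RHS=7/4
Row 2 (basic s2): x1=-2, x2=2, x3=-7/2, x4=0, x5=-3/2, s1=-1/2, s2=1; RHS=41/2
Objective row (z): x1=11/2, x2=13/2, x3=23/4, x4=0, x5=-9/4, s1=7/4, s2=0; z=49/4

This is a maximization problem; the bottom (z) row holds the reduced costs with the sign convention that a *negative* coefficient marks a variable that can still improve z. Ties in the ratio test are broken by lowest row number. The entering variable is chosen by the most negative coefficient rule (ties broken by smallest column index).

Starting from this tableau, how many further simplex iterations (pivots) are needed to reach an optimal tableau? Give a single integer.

pivot: x5 in, x4 out → z = 28
No improving column remains; optimal.

1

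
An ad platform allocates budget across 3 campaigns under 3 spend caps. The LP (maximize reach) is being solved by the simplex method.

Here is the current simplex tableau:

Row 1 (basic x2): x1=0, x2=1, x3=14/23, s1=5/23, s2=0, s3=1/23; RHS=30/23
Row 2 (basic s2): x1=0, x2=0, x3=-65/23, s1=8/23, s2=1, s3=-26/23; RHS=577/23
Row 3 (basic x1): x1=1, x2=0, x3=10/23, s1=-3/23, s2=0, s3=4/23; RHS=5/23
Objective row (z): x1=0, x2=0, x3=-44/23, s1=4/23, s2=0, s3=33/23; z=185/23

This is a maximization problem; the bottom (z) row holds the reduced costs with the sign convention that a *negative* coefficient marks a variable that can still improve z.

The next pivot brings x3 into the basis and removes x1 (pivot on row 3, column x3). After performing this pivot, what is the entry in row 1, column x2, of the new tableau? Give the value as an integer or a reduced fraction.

Pivot element is row 3, column x3: 10/23.
Normalize row 3: new (row 3, x2) = 0/(10/23) = 0.
row 1 ← row 1 − (14/23)·(new row 3): 1 − (14/23)·0 = 1.

1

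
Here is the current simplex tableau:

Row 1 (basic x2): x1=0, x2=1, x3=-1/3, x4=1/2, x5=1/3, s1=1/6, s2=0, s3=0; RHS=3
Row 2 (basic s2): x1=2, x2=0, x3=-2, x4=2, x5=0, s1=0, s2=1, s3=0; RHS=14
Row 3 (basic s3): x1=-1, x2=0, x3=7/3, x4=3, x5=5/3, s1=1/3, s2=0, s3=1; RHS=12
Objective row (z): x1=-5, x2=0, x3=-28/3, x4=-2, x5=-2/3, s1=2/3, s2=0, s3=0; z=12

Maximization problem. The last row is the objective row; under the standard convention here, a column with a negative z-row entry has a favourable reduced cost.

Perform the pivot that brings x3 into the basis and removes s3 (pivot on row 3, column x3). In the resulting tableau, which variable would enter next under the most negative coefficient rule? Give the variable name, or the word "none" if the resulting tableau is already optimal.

x1

Pivot element 7/3. New z-row = old z-row − (-28/3)·(row 3/(7/3)).
Updated z-row coefficients: x1: -9, x2: 0, x3: 0, x4: 10, x5: 6, s1: 2, s2: 0, s3: 4.
The most negative is -9 in column x1, so x1 would enter next.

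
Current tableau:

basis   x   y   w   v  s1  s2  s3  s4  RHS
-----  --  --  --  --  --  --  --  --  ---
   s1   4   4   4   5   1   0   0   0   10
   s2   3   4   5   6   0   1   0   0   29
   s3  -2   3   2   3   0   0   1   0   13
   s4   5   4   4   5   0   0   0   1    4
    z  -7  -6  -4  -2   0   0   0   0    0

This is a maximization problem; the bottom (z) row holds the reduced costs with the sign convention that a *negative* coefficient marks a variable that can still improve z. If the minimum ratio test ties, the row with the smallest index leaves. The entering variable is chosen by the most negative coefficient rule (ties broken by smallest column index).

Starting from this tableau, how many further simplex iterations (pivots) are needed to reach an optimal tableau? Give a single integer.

2

pivot: x in, s4 out → z = 28/5
pivot: y in, x out → z = 6
No improving column remains; optimal.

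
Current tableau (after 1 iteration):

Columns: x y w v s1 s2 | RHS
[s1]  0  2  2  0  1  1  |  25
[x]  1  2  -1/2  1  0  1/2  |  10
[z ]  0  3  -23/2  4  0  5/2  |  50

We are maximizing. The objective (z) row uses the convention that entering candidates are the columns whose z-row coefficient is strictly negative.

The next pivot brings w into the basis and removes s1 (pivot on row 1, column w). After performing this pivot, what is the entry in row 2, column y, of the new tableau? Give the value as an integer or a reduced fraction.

5/2

Pivot element is row 1, column w: 2.
Normalize row 1: new (row 1, y) = 2/2 = 1.
row 2 ← row 2 − (-1/2)·(new row 1): 2 − (-1/2)·1 = 5/2.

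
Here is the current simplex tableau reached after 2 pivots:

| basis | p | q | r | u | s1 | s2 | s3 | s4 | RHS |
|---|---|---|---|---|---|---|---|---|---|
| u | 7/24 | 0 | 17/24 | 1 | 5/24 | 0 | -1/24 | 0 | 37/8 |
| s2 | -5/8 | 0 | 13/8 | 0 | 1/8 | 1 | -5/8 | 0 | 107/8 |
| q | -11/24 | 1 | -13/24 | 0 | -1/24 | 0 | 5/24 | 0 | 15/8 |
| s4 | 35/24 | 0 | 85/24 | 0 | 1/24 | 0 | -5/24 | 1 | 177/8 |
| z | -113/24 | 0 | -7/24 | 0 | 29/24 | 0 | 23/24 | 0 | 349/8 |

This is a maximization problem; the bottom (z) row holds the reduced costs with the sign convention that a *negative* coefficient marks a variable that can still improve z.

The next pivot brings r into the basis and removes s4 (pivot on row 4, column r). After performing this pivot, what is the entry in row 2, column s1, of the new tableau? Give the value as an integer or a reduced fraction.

Pivot element is row 4, column r: 85/24.
Normalize row 4: new (row 4, s1) = (1/24)/(85/24) = 1/85.
row 2 ← row 2 − (13/8)·(new row 4): 1/8 − (13/8)·(1/85) = 9/85.

9/85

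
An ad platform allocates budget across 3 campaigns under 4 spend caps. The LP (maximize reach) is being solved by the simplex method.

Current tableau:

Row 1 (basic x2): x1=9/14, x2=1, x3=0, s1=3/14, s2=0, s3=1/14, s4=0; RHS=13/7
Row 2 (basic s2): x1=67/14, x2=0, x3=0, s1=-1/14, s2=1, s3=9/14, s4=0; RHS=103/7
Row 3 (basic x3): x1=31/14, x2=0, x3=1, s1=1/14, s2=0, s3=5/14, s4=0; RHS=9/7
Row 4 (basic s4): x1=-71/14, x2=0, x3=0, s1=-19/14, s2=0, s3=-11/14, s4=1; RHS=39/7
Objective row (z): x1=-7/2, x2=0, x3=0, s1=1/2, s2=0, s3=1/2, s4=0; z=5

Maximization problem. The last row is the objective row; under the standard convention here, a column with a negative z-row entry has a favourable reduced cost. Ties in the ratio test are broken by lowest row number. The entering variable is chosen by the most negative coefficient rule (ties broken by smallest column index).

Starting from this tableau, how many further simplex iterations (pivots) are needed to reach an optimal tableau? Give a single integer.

pivot: x1 in, x3 out → z = 218/31
No improving column remains; optimal.

1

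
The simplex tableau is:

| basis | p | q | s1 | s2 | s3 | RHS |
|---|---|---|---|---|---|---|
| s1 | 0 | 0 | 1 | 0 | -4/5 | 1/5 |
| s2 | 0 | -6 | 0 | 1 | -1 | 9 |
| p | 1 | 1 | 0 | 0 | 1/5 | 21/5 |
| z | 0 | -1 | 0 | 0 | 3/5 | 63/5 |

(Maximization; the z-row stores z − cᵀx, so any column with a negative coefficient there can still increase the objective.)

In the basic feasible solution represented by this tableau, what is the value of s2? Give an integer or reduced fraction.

s2 is basic (row 2); its value is the RHS of that row: 9.

9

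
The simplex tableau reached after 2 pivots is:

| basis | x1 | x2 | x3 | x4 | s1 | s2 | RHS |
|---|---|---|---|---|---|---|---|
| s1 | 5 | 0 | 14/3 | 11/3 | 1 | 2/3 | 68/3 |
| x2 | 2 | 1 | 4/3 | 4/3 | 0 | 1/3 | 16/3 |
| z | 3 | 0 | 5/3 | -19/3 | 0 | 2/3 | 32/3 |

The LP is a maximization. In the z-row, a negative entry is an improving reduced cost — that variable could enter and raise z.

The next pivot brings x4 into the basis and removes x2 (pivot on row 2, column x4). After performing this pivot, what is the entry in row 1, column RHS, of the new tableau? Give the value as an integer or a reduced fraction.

8

Pivot element is row 2, column x4: 4/3.
Normalize row 2: new (row 2, RHS) = (16/3)/(4/3) = 4.
row 1 ← row 1 − (11/3)·(new row 2): 68/3 − (11/3)·4 = 8.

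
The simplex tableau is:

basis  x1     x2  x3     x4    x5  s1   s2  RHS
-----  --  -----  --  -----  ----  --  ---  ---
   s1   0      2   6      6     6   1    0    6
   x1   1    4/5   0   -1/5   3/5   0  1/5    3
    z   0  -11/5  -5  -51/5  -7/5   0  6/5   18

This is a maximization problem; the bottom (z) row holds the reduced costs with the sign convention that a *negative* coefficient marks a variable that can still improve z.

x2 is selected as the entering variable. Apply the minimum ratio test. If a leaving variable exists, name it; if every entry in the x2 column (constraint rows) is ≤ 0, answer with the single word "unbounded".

Ratios: row 1 (s1): 6/2 = 3; row 2 (x1): 3/(4/5) = 15/4.
Minimum ratio is in the s1 row, so s1 leaves.

s1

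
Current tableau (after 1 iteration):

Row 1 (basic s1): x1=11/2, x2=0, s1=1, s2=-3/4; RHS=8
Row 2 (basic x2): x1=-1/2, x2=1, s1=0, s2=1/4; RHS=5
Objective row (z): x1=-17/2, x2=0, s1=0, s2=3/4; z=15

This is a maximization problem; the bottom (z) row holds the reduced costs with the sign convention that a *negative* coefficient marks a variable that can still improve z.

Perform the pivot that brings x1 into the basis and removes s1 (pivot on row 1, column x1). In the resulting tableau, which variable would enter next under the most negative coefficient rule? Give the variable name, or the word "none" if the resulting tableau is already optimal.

s2

Pivot element 11/2. New z-row = old z-row − (-17/2)·(row 1/(11/2)).
Updated z-row coefficients: x1: 0, x2: 0, s1: 17/11, s2: -9/22.
The most negative is -9/22 in column s2, so s2 would enter next.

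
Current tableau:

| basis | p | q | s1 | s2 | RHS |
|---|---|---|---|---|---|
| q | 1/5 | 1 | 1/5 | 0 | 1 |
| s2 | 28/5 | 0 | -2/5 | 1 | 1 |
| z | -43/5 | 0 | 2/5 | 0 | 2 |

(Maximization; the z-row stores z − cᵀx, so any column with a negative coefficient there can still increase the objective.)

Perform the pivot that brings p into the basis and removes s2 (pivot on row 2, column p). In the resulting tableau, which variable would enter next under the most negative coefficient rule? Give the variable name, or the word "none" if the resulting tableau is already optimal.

Pivot element 28/5. New z-row = old z-row − (-43/5)·(row 2/(28/5)).
Updated z-row coefficients: p: 0, q: 0, s1: -3/14, s2: 43/28.
The most negative is -3/14 in column s1, so s1 would enter next.

s1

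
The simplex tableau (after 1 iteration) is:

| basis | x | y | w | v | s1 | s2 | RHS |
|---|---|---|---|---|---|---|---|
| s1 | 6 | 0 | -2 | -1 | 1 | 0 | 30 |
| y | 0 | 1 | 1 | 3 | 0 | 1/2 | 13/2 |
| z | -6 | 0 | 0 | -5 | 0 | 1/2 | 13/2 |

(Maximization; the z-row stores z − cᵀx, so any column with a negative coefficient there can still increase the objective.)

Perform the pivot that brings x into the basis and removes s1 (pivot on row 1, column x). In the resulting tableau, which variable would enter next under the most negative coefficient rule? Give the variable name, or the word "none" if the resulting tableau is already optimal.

v

Pivot element 6. New z-row = old z-row − (-6)·(row 1/6).
Updated z-row coefficients: x: 0, y: 0, w: -2, v: -6, s1: 1, s2: 1/2.
The most negative is -6 in column v, so v would enter next.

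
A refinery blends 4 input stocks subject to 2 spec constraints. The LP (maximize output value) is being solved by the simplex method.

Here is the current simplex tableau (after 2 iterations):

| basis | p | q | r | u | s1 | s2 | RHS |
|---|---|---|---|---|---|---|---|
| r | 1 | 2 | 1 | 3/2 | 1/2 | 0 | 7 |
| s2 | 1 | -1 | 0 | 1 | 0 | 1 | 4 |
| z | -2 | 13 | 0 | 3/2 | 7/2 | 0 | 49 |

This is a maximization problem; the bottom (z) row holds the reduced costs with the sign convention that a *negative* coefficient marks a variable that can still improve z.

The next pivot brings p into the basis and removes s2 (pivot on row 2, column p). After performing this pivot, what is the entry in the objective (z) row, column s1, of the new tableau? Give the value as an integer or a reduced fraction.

7/2

Pivot element is row 2, column p: 1.
Normalize row 2: new (row 2, s1) = 0/1 = 0.
z-row ← z-row − (-2)·(new row 2): 7/2 − (-2)·0 = 7/2.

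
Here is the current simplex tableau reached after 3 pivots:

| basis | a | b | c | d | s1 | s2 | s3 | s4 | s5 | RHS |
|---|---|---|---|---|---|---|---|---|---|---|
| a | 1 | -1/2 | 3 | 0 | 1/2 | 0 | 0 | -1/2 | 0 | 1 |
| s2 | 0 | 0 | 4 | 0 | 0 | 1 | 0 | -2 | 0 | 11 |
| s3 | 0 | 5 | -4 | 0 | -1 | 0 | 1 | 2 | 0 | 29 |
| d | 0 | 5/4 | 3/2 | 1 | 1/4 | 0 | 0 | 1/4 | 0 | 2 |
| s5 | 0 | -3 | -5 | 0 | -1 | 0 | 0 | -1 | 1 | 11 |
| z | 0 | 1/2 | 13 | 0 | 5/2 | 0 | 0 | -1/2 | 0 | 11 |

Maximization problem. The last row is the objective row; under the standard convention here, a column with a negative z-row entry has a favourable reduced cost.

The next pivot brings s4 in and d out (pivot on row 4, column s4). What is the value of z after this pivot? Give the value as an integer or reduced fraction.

Minimum ratio for s4: 2/(1/4) = 8.
z changes by −(z-row coeff of s4)·ratio = −(-1/2)·8 = 4.
New z = 11 + 4 = 15.

15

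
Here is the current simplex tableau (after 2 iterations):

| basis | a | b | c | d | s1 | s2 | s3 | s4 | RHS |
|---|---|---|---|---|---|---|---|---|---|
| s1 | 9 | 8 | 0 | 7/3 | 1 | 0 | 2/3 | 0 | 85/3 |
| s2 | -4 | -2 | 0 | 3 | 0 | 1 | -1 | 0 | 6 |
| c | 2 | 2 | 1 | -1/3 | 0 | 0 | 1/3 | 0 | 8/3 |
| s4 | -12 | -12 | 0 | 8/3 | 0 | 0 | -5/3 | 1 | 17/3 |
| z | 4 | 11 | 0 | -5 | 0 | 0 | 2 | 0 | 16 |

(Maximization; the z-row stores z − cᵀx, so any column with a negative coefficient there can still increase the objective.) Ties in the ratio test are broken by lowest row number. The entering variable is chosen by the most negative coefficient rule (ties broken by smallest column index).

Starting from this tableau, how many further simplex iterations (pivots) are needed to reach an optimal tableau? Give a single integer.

2

pivot: d in, s2 out → z = 26
pivot: a in, s1 out → z = 3402/109
No improving column remains; optimal.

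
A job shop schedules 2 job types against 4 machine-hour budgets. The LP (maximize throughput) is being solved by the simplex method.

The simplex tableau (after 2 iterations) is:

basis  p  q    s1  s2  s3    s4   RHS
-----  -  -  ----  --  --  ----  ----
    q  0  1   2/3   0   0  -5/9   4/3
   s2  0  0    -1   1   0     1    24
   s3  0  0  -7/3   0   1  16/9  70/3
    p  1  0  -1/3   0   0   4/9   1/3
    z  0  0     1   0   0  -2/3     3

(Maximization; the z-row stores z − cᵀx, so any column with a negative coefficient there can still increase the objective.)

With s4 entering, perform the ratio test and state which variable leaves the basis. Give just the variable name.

p

Ratios: row 1 (q): entry -5/9 ≤ 0, skip; row 2 (s2): 24/1 = 24; row 3 (s3): (70/3)/(16/9) = 105/8; row 4 (p): (1/3)/(4/9) = 3/4.
Minimum ratio 3/4 is in the p row, so p leaves.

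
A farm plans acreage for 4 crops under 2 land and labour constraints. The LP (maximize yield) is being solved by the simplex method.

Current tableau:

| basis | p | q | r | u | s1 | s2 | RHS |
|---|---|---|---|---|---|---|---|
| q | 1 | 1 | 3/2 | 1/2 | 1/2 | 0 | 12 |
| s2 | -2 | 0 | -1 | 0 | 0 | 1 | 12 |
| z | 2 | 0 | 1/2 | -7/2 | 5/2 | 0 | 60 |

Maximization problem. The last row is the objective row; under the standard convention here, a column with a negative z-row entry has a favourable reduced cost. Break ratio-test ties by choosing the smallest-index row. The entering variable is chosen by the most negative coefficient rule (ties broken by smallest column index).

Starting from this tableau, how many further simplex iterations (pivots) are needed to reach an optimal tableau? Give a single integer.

1

pivot: u in, q out → z = 144
No improving column remains; optimal.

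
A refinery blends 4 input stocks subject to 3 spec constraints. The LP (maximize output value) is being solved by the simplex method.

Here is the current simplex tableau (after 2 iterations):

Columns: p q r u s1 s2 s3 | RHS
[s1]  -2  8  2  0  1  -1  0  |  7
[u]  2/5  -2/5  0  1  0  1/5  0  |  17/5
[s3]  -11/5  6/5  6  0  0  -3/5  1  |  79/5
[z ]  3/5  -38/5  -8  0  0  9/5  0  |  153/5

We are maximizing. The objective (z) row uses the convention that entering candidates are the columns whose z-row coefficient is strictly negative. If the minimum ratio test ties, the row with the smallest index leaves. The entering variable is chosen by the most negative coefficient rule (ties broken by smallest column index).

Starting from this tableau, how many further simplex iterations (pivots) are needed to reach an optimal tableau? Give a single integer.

pivot: r in, s3 out → z = 155/3
pivot: q in, s1 out → z = 3023/57
pivot: p in, u out → z = 1671/19
No improving column remains; optimal.

3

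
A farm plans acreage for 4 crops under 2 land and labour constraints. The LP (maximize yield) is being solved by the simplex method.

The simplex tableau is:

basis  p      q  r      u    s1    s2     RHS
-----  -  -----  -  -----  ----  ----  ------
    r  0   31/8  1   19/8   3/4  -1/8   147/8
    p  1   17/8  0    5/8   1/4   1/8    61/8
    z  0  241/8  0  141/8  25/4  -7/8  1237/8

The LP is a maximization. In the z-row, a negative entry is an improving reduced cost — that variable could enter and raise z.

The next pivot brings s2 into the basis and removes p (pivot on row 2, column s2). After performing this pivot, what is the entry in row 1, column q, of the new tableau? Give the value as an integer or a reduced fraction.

6

Pivot element is row 2, column s2: 1/8.
Normalize row 2: new (row 2, q) = (17/8)/(1/8) = 17.
row 1 ← row 1 − (-1/8)·(new row 2): 31/8 − (-1/8)·17 = 6.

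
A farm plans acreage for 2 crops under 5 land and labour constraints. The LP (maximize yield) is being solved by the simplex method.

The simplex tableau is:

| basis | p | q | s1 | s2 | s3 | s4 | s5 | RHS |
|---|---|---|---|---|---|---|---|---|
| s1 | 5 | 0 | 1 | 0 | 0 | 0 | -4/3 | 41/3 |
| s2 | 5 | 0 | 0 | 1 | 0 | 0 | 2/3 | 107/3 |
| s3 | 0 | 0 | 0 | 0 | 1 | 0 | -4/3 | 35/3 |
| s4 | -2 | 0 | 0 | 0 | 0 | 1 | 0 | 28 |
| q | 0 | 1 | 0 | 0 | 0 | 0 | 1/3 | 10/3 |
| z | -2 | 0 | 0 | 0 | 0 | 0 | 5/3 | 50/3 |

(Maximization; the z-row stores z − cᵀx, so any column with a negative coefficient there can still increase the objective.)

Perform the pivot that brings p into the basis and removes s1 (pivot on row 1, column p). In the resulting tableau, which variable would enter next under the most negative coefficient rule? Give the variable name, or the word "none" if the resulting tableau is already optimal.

Pivot element 5. New z-row = old z-row − (-2)·(row 1/5).
Updated z-row coefficients: p: 0, q: 0, s1: 2/5, s2: 0, s3: 0, s4: 0, s5: 17/15.
No coefficient is strictly negative; the tableau after this pivot is optimal.

none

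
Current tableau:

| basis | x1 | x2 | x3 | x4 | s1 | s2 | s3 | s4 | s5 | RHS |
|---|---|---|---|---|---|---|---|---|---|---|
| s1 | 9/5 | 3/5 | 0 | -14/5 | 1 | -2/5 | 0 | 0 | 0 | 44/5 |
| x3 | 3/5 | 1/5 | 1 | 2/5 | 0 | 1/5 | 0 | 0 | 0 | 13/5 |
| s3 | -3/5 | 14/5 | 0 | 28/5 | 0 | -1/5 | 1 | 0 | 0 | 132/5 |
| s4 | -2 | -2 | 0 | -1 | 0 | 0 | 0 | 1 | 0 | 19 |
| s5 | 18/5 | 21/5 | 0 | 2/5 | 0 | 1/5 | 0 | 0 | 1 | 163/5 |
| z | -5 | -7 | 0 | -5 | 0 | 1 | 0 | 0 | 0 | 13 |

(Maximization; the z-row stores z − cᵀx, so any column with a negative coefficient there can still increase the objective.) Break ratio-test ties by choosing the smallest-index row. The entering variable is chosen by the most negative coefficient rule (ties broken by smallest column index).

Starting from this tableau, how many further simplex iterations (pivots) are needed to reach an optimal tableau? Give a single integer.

pivot: x2 in, s5 out → z = 202/3
pivot: x4 in, s3 out → z = 569/8
pivot: x1 in, x3 out → z = 1309/18
No improving column remains; optimal.

3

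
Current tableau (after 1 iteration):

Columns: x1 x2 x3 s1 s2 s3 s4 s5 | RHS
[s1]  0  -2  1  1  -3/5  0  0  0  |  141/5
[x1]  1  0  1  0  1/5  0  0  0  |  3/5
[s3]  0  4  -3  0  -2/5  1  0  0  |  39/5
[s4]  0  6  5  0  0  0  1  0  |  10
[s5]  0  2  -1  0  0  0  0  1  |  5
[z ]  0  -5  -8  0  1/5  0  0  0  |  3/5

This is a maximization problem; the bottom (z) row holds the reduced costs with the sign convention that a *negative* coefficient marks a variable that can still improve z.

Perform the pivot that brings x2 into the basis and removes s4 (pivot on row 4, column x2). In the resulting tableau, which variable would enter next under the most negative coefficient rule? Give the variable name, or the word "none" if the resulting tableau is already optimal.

x3

Pivot element 6. New z-row = old z-row − (-5)·(row 4/6).
Updated z-row coefficients: x1: 0, x2: 0, x3: -23/6, s1: 0, s2: 1/5, s3: 0, s4: 5/6, s5: 0.
The most negative is -23/6 in column x3, so x3 would enter next.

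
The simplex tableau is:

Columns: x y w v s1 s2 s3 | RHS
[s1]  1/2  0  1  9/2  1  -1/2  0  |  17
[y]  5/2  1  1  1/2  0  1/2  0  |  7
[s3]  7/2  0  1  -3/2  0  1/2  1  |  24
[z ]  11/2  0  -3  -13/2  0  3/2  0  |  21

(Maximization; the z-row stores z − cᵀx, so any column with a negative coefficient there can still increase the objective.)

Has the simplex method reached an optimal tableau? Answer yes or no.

Column w has objective-row coefficient -3, which is negative; an improving pivot exists, so not yet optimal.

no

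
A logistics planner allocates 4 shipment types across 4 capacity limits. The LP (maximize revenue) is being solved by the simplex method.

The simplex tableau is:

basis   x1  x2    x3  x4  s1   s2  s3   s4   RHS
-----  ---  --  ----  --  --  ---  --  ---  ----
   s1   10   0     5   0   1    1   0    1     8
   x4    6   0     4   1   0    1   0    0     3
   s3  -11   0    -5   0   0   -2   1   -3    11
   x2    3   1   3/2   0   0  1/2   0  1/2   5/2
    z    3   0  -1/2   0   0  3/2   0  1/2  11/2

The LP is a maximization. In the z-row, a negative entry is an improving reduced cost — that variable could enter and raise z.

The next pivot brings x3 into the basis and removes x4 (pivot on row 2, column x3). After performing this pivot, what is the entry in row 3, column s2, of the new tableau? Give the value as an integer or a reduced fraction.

Pivot element is row 2, column x3: 4.
Normalize row 2: new (row 2, s2) = 1/4 = 1/4.
row 3 ← row 3 − (-5)·(new row 2): -2 − (-5)·(1/4) = -3/4.

-3/4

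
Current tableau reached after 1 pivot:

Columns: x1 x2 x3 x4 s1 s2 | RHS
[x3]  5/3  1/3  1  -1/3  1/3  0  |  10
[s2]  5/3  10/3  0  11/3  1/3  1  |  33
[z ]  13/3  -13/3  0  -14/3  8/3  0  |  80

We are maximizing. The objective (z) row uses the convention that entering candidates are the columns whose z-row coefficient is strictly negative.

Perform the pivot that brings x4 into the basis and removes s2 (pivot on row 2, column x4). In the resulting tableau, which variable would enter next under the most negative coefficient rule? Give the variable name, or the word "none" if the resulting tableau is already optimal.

Pivot element 11/3. New z-row = old z-row − (-14/3)·(row 2/(11/3)).
Updated z-row coefficients: x1: 71/11, x2: -1/11, x3: 0, x4: 0, s1: 34/11, s2: 14/11.
The most negative is -1/11 in column x2, so x2 would enter next.

x2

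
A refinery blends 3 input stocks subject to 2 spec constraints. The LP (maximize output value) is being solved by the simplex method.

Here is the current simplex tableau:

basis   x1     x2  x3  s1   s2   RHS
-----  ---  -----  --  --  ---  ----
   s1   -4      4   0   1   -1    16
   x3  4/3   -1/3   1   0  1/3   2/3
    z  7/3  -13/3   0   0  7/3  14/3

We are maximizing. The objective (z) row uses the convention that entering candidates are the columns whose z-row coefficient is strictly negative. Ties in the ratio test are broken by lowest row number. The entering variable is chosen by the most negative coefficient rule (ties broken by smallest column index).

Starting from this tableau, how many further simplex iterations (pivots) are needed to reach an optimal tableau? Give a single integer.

2

pivot: x2 in, s1 out → z = 22
pivot: x1 in, x3 out → z = 26
No improving column remains; optimal.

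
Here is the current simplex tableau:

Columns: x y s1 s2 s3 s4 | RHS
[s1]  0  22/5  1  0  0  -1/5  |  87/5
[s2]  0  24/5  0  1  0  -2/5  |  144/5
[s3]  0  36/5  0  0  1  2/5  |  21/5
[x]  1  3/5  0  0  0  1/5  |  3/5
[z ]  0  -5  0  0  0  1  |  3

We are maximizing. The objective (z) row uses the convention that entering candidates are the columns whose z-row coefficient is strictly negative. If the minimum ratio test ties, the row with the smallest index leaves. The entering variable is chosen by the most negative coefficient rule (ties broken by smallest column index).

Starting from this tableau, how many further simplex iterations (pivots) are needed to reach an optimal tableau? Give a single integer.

1

pivot: y in, s3 out → z = 71/12
No improving column remains; optimal.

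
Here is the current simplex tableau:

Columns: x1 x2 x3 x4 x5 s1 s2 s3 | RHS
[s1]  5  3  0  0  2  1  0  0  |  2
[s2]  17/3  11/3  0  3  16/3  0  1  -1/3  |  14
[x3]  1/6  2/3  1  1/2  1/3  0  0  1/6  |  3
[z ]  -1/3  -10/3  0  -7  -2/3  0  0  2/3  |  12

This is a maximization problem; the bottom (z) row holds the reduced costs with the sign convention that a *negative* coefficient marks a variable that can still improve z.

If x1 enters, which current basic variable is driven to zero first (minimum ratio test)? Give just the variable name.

Ratios: row 1 (s1): 2/5 = 2/5; row 2 (s2): 14/(17/3) = 42/17; row 3 (x3): 3/(1/6) = 18.
Minimum ratio 2/5 is in the s1 row, so s1 leaves.

s1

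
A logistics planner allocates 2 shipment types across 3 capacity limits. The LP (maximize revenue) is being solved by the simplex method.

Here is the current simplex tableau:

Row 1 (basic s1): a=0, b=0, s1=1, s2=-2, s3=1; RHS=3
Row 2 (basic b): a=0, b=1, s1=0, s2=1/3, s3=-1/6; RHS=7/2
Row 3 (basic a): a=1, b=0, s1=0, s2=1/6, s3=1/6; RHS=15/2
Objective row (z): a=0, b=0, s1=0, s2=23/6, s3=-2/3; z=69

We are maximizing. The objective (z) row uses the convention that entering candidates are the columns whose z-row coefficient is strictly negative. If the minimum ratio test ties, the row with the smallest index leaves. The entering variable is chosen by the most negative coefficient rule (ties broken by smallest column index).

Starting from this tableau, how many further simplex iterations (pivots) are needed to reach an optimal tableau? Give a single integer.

pivot: s3 in, s1 out → z = 71
No improving column remains; optimal.

1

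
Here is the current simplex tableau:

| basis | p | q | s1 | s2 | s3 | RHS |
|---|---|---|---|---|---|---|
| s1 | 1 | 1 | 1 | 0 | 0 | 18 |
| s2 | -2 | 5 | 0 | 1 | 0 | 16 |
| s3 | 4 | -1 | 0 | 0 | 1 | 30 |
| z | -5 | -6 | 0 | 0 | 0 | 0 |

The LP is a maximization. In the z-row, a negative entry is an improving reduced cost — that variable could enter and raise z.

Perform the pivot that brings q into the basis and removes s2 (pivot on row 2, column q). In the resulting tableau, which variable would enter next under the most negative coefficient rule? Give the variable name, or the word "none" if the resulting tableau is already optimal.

Pivot element 5. New z-row = old z-row − (-6)·(row 2/5).
Updated z-row coefficients: p: -37/5, q: 0, s1: 0, s2: 6/5, s3: 0.
The most negative is -37/5 in column p, so p would enter next.

p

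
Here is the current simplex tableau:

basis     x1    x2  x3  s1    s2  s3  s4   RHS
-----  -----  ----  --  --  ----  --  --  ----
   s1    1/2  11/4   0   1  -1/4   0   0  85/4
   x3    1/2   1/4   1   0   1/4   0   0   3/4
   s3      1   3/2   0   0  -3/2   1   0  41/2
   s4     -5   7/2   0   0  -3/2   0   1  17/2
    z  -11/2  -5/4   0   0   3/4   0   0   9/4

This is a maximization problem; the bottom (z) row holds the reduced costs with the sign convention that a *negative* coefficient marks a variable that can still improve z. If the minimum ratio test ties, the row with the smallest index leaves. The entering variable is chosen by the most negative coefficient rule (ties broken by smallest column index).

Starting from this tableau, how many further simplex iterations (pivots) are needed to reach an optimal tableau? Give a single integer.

1

pivot: x1 in, x3 out → z = 21/2
No improving column remains; optimal.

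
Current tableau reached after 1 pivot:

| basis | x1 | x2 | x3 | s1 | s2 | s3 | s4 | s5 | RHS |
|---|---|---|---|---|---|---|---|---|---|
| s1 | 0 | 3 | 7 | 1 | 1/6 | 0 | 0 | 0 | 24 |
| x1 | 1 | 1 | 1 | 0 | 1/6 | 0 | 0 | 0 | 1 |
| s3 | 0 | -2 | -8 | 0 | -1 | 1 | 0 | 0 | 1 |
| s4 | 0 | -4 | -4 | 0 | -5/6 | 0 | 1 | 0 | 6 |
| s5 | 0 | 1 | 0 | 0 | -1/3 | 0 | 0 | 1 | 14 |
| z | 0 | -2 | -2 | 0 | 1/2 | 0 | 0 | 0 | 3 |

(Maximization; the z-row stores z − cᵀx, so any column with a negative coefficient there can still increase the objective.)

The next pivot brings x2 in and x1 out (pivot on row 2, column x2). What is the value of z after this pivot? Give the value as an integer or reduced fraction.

Minimum ratio for x2: 1/1 = 1.
z changes by −(z-row coeff of x2)·ratio = −(-2)·1 = 2.
New z = 3 + 2 = 5.

5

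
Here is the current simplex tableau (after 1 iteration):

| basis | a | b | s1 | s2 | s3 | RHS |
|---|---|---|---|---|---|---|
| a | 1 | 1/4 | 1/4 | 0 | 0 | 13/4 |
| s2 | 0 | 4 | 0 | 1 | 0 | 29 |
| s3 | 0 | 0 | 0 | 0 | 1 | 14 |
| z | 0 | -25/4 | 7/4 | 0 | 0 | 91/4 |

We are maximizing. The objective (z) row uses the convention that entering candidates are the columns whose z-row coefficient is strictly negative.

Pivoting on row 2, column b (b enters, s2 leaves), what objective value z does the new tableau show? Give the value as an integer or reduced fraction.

1089/16

Minimum ratio for b: 29/4 = 29/4.
z changes by −(z-row coeff of b)·ratio = −(-25/4)·(29/4) = 725/16.
New z = 91/4 + (725/16) = 1089/16.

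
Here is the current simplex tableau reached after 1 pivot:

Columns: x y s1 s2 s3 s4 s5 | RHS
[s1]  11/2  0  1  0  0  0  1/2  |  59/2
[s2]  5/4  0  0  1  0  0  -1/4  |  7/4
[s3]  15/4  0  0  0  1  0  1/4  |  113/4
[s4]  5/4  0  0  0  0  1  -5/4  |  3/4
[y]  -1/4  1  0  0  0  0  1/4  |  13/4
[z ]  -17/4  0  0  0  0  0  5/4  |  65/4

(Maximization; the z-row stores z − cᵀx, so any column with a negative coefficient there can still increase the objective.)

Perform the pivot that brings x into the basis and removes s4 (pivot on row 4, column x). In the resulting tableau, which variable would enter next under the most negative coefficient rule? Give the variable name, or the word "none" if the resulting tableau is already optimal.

s5

Pivot element 5/4. New z-row = old z-row − (-17/4)·(row 4/(5/4)).
Updated z-row coefficients: x: 0, y: 0, s1: 0, s2: 0, s3: 0, s4: 17/5, s5: -3.
The most negative is -3 in column s5, so s5 would enter next.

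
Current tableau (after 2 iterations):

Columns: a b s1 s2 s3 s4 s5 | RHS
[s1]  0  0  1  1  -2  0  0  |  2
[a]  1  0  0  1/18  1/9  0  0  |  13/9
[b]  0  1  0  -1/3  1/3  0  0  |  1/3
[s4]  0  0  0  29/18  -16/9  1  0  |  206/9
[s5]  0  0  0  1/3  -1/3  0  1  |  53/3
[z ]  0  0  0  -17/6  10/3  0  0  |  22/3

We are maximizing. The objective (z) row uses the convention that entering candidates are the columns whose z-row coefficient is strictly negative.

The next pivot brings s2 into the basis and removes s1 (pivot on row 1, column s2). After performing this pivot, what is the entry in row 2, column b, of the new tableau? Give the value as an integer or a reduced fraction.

Pivot element is row 1, column s2: 1.
Normalize row 1: new (row 1, b) = 0/1 = 0.
row 2 ← row 2 − (1/18)·(new row 1): 0 − (1/18)·0 = 0.

0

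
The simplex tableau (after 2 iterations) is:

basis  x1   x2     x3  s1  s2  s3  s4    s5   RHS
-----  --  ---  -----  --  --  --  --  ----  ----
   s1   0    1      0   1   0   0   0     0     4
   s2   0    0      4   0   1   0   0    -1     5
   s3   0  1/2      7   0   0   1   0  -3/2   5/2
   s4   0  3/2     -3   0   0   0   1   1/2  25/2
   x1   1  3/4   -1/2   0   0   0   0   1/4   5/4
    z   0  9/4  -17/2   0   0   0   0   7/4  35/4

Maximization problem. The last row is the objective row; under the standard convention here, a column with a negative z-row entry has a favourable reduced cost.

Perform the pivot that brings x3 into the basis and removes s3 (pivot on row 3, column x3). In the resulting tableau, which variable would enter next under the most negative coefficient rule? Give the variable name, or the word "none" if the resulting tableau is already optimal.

Pivot element 7. New z-row = old z-row − (-17/2)·(row 3/7).
Updated z-row coefficients: x1: 0, x2: 20/7, x3: 0, s1: 0, s2: 0, s3: 17/14, s4: 0, s5: -1/14.
The most negative is -1/14 in column s5, so s5 would enter next.

s5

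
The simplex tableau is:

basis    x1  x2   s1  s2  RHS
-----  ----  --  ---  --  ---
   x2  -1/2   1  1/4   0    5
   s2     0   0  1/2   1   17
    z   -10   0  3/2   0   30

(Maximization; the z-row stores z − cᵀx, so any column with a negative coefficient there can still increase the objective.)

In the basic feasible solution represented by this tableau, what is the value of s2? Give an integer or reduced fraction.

s2 is basic (row 2); its value is the RHS of that row: 17.

17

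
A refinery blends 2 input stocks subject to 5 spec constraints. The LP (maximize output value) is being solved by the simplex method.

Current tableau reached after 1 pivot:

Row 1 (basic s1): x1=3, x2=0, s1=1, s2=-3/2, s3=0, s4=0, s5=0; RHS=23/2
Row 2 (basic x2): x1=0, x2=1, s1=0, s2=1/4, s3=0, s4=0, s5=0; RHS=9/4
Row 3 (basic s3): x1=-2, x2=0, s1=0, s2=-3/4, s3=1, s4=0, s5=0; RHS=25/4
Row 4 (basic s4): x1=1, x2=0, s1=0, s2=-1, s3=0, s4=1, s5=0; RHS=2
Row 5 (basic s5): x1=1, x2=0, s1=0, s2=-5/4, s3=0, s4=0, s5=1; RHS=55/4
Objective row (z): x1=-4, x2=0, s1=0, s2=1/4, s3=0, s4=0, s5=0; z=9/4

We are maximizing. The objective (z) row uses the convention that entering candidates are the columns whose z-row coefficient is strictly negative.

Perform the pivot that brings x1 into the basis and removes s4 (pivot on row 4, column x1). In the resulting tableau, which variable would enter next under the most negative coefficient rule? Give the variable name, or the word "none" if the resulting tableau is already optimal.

Pivot element 1. New z-row = old z-row − (-4)·(row 4/1).
Updated z-row coefficients: x1: 0, x2: 0, s1: 0, s2: -15/4, s3: 0, s4: 4, s5: 0.
The most negative is -15/4 in column s2, so s2 would enter next.

s2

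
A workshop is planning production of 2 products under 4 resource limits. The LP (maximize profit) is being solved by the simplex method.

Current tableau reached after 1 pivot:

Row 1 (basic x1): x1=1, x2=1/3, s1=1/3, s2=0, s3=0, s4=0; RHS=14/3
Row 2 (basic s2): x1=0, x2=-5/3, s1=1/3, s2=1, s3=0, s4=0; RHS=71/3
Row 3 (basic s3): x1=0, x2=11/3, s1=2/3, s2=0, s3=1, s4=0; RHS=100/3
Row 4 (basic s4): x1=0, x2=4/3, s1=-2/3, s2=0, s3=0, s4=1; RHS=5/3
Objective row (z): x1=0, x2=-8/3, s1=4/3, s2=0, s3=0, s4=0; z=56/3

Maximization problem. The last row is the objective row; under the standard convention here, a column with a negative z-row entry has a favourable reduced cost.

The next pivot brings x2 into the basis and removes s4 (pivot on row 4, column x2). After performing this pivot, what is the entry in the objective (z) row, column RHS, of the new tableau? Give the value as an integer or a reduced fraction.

22

Pivot element is row 4, column x2: 4/3.
Normalize row 4: new (row 4, RHS) = (5/3)/(4/3) = 5/4.
z-row ← z-row − (-8/3)·(new row 4): 56/3 − (-8/3)·(5/4) = 22.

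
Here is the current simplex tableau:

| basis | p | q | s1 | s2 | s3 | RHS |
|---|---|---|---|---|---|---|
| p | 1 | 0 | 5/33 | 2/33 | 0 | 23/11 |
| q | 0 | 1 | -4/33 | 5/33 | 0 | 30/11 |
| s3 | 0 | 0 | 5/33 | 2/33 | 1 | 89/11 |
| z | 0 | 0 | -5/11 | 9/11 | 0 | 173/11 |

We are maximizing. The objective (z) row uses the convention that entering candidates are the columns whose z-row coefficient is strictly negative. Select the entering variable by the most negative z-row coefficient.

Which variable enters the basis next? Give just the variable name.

Objective-row coefficients: p: 0, q: 0, s1: -5/11, s2: 9/11, s3: 0.
The most negative is -5/11 in column s1, so s1 enters.

s1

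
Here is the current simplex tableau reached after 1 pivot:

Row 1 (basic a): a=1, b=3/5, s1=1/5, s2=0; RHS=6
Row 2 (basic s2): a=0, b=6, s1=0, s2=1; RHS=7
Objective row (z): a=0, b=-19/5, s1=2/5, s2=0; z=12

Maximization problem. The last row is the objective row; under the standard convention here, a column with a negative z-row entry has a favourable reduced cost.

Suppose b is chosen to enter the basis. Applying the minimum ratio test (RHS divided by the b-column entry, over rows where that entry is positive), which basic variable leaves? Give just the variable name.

Ratios: row 1 (a): 6/(3/5) = 10; row 2 (s2): 7/6 = 7/6.
Minimum ratio 7/6 is in the s2 row, so s2 leaves.

s2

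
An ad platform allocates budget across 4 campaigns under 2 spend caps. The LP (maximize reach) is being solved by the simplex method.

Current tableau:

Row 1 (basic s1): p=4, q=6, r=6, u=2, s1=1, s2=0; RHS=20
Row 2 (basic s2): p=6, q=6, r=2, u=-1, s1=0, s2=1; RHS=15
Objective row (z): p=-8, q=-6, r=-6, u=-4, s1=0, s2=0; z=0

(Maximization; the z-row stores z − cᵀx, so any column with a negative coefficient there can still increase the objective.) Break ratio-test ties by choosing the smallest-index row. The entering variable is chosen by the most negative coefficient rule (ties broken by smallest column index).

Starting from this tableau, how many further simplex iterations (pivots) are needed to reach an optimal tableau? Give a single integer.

2

pivot: p in, s2 out → z = 20
pivot: u in, s1 out → z = 40
No improving column remains; optimal.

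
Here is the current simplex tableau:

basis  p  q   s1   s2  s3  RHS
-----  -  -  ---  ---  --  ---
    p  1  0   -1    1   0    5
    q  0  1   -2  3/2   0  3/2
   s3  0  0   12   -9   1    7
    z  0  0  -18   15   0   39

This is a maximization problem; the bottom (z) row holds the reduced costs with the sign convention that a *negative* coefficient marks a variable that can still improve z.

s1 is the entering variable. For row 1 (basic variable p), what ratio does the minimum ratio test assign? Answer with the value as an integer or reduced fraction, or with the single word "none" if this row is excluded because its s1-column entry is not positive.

The s1 entry in row 1 is -1 ≤ 0, so this row gives no ratio.

none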